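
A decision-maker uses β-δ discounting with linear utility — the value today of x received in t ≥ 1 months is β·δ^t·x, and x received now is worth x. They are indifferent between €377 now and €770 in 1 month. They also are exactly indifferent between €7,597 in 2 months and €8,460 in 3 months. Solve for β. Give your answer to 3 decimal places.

β ≈ 0.545

From the later pair, β·δ^2·7597 = β·δ^3·8460; dividing through, δ = 7597/8460 = 0.89799.
Now use the now-vs-future pair: 377 = β·δ·770 gives β = 377/(0.89799·770) ≈ 0.545.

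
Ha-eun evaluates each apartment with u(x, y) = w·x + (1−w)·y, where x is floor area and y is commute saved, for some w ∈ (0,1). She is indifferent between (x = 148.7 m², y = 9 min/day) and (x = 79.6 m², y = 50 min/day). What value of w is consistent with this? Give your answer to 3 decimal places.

w = 0.372

Equating utilities: w·148.7 + (1−w)·9 = w·79.6 + (1−w)·50.
Collecting terms: w·69.1 = (1−w)·41.
Hence w = 41/(69.1+41) = 41/110.1 = 0.372.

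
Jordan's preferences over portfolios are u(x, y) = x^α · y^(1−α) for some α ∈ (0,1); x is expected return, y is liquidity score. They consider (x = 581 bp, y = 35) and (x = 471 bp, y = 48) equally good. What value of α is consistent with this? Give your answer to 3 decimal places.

The Cobb–Douglas utilities coincide, so 581^α·35^(1−α) = 471^α·48^(1−α).
(581/471)^α = (48/35)^(1−α); take logs: α·ln(581/471) = (1−α)·ln(48/35), i.e. α·0.209893 = (1−α)·0.315853.
Thus α·(0.525746) = 0.315853, so α = 0.315853/0.525746 ≈ 0.601.

α ≈ 0.601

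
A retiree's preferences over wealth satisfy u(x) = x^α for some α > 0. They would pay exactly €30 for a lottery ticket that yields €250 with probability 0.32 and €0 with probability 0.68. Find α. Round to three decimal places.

The lottery's expected utility is 0.32·u(250) + 0.68·u(0) = 0.32·250^α (since u(0) = 0 for α > 0).
Indifference: 30^α = 0.32·250^α, so (30/250)^α = 0.32.
Take logs: α = ln 0.32 / ln(30/250) ≈ 0.53740.

α ≈ 0.537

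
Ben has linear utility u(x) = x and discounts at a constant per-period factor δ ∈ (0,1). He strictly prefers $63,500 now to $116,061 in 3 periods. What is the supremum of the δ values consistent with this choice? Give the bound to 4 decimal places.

Comparing present values: 63500 > δ^3·116061.
Hence δ^3 < 63500/116061 = 0.54713, and x ↦ x^(1/3) is increasing on (0,∞).
δ < (63500/116061)^(1/3) ≈ 0.8179.

δ < 0.8179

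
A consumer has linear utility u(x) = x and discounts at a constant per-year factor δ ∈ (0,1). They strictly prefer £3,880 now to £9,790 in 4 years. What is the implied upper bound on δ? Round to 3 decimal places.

δ < 0.793

Comparing present values: 3880 > δ^4·9790.
Hence δ^4 < 3880/9790 = 0.39632, and x ↦ x^(1/4) is increasing on (0,∞).
δ < 0.39632^(1/4) = 0.793.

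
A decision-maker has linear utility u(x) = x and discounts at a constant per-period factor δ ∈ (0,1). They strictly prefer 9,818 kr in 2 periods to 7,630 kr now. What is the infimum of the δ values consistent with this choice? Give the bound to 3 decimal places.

δ > 0.882

Comparing present values: 7630 < δ^2·9818.
Dividing by 9818: δ^2 > 0.77714. Both sides are positive, so the square root keeps the direction.
δ > (7630/9818)^(1/2) ≈ 0.882.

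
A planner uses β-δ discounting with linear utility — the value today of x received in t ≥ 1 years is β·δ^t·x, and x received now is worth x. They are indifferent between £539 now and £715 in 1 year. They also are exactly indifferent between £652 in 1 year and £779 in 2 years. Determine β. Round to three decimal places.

From the later pair, β·δ^1·652 = β·δ^2·779; dividing through, δ = 652/779 = 0.83697.
Now use the now-vs-future pair: 539 = β·δ·715 gives β = 539/(0.83697·715) ≈ 0.901.

β ≈ 0.901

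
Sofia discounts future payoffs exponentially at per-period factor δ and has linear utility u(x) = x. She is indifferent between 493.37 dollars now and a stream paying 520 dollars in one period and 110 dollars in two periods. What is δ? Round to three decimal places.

δ ≈ 0.810

Present value of the stream is 520·δ + 110·δ². Indifference gives 520δ + 110δ² = 493.37.
So 110δ² + 520δ − 493.37 = 0.
δ = (−520 + √(520² + 4·110·493.37)) / (2·110) = (−520 + √487482.80) / 220 ≈ 0.810.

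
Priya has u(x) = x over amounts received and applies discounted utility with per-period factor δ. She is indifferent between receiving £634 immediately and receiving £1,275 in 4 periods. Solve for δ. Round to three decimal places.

δ ≈ 0.840

Indifference means u(634) = δ^4 · u(1275), so δ^4 = u(634)/u(1275).
With u(x) = x: δ^4 = 634/1275 = 0.49725.
Hence δ = (0.49725)^(1/4) = 0.83974.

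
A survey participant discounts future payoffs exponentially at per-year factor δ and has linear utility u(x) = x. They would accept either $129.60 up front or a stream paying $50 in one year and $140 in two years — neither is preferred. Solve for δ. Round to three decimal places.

Present value of the stream is 50·δ + 140·δ². Indifference gives 50δ + 140δ² = 129.60.
So 140δ² + 50δ − 129.60 = 0.
δ = (−50 + √(50² + 4·140·129.60)) / (2·140) = (−50 + √75076.00) / 280 ≈ 0.800.

δ ≈ 0.800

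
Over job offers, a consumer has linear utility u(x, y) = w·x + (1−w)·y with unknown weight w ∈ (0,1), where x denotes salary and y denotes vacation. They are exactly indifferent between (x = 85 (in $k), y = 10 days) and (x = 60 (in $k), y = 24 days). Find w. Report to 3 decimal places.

u(85,10) = u(60,24) means w·85 + (1−w)·10 = w·60 + (1−w)·24.
Collecting terms: w·25 = (1−w)·14.
The marginal rate of substitution is 14/25, so w = 14/(25+14) = 0.359.

w = 0.359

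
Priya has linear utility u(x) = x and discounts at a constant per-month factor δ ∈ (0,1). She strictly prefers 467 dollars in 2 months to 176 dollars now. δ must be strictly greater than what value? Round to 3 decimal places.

δ > 0.614

The preference means 176 < δ^2·467.
Hence δ^2 > 176/467 = 0.37687, and x ↦ x^(1/2) is increasing on (0,∞).
δ > 0.37687^(1/2) = 0.614.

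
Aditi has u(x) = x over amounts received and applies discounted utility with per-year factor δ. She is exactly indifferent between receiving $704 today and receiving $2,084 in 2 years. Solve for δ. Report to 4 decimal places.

δ ≈ 0.5812

The payoff in 2 years is discounted by δ^2, so u(704) = δ^2·u(2084) and δ^2 = u(704)/u(2084).
With u(x) = x: δ^2 = 704/2084 = 0.33781.
Taking the square root: δ = 0.33781^(1/2) ≈ 0.5812.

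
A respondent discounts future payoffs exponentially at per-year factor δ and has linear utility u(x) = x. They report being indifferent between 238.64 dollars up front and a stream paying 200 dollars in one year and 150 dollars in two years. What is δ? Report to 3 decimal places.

Equating present values: 238.64 = 200δ + 150δ².
Rearranged: 150δ² + 200δ − 238.64 = 0.
The positive root is δ = [−200 + √(200² + 4·150·238.64)] / (2·150) = (−200 + 428.000)/300 ≈ 0.760.

δ ≈ 0.760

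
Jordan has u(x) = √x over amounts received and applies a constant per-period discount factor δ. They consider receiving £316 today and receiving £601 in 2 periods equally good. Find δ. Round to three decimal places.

Equating discounted utilities: u(316) = δ^2·u(601) ⇒ δ^2 = u(316)/u(601).
Since u(x) = √x, δ^2 = √(316/601) = 0.72511.
Hence δ = (0.72511)^(1/2) = 0.85154.

δ ≈ 0.852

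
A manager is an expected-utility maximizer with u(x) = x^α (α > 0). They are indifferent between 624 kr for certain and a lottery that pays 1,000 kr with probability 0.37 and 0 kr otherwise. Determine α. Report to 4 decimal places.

Since u(0) = 0, the lottery's EU is 0.37·1000^α.
Equating: 624^α = 0.37·1000^α, i.e. 0.6240^α = 0.37.
Take logs: α = ln 0.37 / ln(624/1000) ≈ 2.108231.

α ≈ 2.1082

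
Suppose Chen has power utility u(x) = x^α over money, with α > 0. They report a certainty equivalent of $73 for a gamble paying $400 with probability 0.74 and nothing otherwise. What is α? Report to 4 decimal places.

Since u(0) = 0, the lottery's EU is 0.74·400^α.
Setting u(73) equal to that: 73^α = 0.74·400^α ⇒ (73/400)^α = 0.74.
α = ln(0.74) / ln(73/400) = -0.3011051/-1.7010051 ≈ 0.1770.

α ≈ 0.1770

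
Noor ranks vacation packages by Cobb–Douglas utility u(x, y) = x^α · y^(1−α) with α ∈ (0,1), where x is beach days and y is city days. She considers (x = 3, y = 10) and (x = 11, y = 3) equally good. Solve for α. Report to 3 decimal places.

α ≈ 0.481

Set the two utilities equal: 3^α·10^(1−α) = 11^α·3^(1−α).
Rearrange to (3/11)^α = (3/10)^(1−α) and take logs: α·-1.299283 = (1−α)·-1.203973.
Thus α·(-2.503256) = -1.203973, so α = -1.203973/-2.503256 ≈ 0.481.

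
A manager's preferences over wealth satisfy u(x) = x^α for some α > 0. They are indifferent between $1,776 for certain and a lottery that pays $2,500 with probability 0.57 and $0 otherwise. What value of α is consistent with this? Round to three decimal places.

Since u(0) = 0, the lottery's EU is 0.57·2500^α.
Indifference: 1776^α = 0.57·2500^α, so (1776/2500)^α = 0.57.
α = ln(0.57) / ln(1776/2500) = -0.562119/-0.341927 ≈ 1.644.

α ≈ 1.644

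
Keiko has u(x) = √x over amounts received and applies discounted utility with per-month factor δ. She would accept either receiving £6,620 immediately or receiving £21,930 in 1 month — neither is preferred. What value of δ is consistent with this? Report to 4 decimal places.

Indifference means u(6620) = δ · u(21930), so δ = u(6620)/u(21930).
Since u(x) = √x, δ = √(6620/21930) = 0.54943.

δ ≈ 0.5494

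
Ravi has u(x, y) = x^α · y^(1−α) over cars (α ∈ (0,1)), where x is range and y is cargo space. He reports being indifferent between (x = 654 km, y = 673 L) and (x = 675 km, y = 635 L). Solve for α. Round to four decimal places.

α ≈ 0.6478

Indifference: 654^α · 673^(1−α) = 675^α · 635^(1−α).
Taking logs: α·ln 654 + (1−α)·ln 673 = α·ln 675 + (1−α)·ln 635, i.e. α·-0.0316053 = (1−α)·-0.0581203.
Thus α·(-0.0897256) = -0.0581203, so α = -0.0581203/-0.0897256 ≈ 0.6478.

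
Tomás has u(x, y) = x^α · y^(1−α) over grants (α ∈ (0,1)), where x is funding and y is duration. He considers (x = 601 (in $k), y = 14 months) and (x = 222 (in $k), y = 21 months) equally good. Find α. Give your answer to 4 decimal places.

Set the two utilities equal: 601^α·14^(1−α) = 222^α·21^(1−α).
Taking logs: α·ln 601 + (1−α)·ln 14 = α·ln 222 + (1−α)·ln 21, i.e. α·0.9959176 = (1−α)·0.4054651.
Thus α·(1.4013827) = 0.4054651, so α = 0.4054651/1.4013827 ≈ 0.2893.

α ≈ 0.2893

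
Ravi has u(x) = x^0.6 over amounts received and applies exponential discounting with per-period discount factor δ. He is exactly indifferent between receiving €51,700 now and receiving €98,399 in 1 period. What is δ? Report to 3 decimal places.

δ ≈ 0.680

The payoff in 1 period is discounted by δ, so u(51700) = δ·u(98399) and δ = u(51700)/u(98399).
With u(x) = x^0.6: δ = 51700^0.6/98399^0.6 = (51700/98399)^0.6 = 0.67967.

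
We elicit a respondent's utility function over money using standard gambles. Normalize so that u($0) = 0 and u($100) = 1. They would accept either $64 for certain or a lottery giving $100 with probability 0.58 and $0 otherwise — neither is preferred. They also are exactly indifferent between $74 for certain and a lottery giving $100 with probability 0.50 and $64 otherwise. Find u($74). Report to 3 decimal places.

0.790

The first gamble pins u($64): it must equal 0.58·1 + 0.42·0 = 0.58.
Then u($74) = 0.50·u($100) + 0.50·u($64) = 0.50·1.00 + 0.50·0.58 = 0.7900.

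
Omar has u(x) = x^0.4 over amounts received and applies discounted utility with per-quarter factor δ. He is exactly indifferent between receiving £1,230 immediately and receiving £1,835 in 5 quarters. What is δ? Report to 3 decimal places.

δ ≈ 0.969

Equating discounted utilities: u(1230) = δ^5·u(1835) ⇒ δ^5 = u(1230)/u(1835).
With u(x) = x^0.4: δ^5 = 1230^0.4/1835^0.4 = (1230/1835)^0.4 = 0.85213.
So δ = 0.85213^(1/5) ≈ 0.969.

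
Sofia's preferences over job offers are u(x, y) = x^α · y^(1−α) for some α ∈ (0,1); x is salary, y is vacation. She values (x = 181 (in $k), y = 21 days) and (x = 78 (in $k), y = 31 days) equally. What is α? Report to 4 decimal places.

Set the two utilities equal: 181^α·21^(1−α) = 78^α·31^(1−α).
Taking logs: α·ln 181 + (1−α)·ln 21 = α·ln 78 + (1−α)·ln 31, i.e. α·0.8417882 = (1−α)·0.3894648.
With A = 0.8417882 and B = 0.3894648: α·A = (1−α)·B, so α = B/(A+B) = 0.3894648/1.2312530 ≈ 0.3163.

α ≈ 0.3163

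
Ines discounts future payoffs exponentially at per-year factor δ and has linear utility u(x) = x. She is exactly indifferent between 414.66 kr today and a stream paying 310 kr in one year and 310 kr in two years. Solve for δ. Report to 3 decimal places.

Equating present values: 414.66 = 310δ + 310δ².
That is, 310δ² + 310δ − 414.66 = 0, a quadratic in δ.
δ = (−310 + √(310² + 4·310·414.66)) / (2·310) = (−310 + √610278.40) / 620 ≈ 0.760.

δ ≈ 0.760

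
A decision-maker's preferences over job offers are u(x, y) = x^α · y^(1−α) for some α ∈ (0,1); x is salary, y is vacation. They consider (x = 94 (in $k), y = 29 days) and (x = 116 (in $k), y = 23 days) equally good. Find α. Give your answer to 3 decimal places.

α ≈ 0.524

The Cobb–Douglas utilities coincide, so 94^α·29^(1−α) = 116^α·23^(1−α).
Taking logs: α·ln 94 + (1−α)·ln 29 = α·ln 116 + (1−α)·ln 23, i.e. α·-0.210295 = (1−α)·-0.231802.
With A = -0.210295 and B = -0.231802: α·A = (1−α)·B, so α = B/(A+B) = -0.231802/-0.442097 ≈ 0.524.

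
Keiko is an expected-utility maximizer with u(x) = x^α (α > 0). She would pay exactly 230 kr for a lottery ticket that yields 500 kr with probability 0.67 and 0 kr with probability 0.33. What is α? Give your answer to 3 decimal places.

The lottery's expected utility is 0.67·u(500) + 0.33·u(0) = 0.67·500^α (since u(0) = 0 for α > 0).
Indifference: 230^α = 0.67·500^α, so (230/500)^α = 0.67.
α = ln(0.67) / ln(230/500) = -0.400478/-0.776529 ≈ 0.516.

α ≈ 0.516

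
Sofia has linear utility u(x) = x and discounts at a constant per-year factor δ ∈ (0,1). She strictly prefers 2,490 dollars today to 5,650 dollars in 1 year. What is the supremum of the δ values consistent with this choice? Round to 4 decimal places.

The preference means 2490 > δ·5650.
Dividing through by 5650 gives δ < 0.44071.

δ < 0.4407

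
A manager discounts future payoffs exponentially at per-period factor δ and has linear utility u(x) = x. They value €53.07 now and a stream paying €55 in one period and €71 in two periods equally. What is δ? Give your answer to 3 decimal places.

Equating present values: 53.07 = 55δ + 71δ².
Rearranged: 71δ² + 55δ − 53.07 = 0.
δ = (−55 + √(55² + 4·71·53.07)) / (2·71) = (−55 + √18096.88) / 142 ≈ 0.560.

δ ≈ 0.560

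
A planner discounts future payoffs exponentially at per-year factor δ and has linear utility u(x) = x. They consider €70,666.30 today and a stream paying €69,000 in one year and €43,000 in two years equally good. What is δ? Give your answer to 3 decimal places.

δ ≈ 0.710

The stream is worth 69000δ + 43000δ² today, so 69000δ + 43000δ² = 70666.30.
That is, 43000δ² + 69000δ − 70666.30 = 0, a quadratic in δ.
δ = (−69000 + √(69000² + 4·43000·70666.30)) / (2·43000) = (−69000 + √16915603600.00) / 86000 ≈ 0.710.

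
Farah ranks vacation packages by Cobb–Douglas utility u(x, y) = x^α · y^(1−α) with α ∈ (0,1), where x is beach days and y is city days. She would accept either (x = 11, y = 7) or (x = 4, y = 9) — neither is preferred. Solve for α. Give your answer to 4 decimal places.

Indifference: 11^α · 7^(1−α) = 4^α · 9^(1−α).
Taking logs: α·ln 11 + (1−α)·ln 7 = α·ln 4 + (1−α)·ln 9, i.e. α·1.0116009 = (1−α)·0.2513144.
With A = 1.0116009 and B = 0.2513144: α·A = (1−α)·B, so α = B/(A+B) = 0.2513144/1.2629153 ≈ 0.1990.

α ≈ 0.1990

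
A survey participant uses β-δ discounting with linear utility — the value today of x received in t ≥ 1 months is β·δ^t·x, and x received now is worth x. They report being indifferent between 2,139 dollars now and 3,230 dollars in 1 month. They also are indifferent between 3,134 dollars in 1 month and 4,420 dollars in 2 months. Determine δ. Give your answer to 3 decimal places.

δ ≈ 0.709

From the later pair, β·δ^1·3134 = β·δ^2·4420; dividing through, δ = 3134/4420 = 0.70905.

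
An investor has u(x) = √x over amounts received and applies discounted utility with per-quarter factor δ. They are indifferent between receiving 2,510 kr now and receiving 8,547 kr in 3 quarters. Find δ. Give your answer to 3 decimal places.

δ ≈ 0.815

The payoff in 3 quarters is discounted by δ^3, so u(2510) = δ^3·u(8547) and δ^3 = u(2510)/u(8547).
Since u(x) = √x, δ^3 = √(2510/8547) = 0.54191.
So δ = 0.54191^(1/3) ≈ 0.815.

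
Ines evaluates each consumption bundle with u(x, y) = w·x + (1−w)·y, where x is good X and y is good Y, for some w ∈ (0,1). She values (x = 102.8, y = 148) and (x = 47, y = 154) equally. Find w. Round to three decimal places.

w = 0.097

Indifference: w·102.8 + (1−w)·148 = w·47 + (1−w)·154.
w·(102.8−47) = (1−w)·(154−148), i.e. w·55.8 = (1−w)·6.
The marginal rate of substitution is 6/55.8, so w = 6/(55.8+6) = 0.097.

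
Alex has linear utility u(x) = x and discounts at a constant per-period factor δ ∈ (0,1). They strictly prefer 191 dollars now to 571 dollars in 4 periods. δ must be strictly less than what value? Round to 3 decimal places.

δ < 0.761

Under u(x) = x this choice says 191 > δ^4·571.
Dividing by 571: δ^4 < 0.33450. Both sides are positive, so the 4th root keeps the direction.
δ < 0.33450^(1/4) = 0.761.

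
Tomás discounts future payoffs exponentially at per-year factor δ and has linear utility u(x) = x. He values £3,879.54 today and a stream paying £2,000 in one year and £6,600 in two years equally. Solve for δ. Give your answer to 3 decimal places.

δ ≈ 0.630

The stream is worth 2000δ + 6600δ² today, so 2000δ + 6600δ² = 3879.54.
So 6600δ² + 2000δ − 3879.54 = 0.
δ = (−2000 + √(2000² + 4·6600·3879.54)) / (2·6600) = (−2000 + √106419856.00) / 13200 ≈ 0.630.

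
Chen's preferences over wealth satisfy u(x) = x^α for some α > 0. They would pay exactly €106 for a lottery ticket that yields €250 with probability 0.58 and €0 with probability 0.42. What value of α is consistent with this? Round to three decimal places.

The lottery's expected utility is 0.58·u(250) + 0.42·u(0) = 0.58·250^α (since u(0) = 0 for α > 0).
Indifference: 106^α = 0.58·250^α, so (106/250)^α = 0.58.
α = ln(0.58) / ln(106/250) = -0.544727/-0.858022 ≈ 0.635.

α ≈ 0.635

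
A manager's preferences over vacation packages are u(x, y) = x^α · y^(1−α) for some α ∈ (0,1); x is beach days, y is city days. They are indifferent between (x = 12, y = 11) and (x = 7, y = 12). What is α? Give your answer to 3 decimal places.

α ≈ 0.139

Set the two utilities equal: 12^α·11^(1−α) = 7^α·12^(1−α).
(12/7)^α = (12/11)^(1−α); take logs: α·ln(12/7) = (1−α)·ln(12/11), i.e. α·0.538997 = (1−α)·0.087011.
Thus α·(0.626008) = 0.087011, so α = 0.087011/0.626008 ≈ 0.139.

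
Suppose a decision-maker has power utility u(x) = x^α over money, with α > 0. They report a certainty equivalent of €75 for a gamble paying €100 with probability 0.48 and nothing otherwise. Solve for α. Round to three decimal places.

The lottery's expected utility is 0.48·u(100) + 0.52·u(0) = 0.48·100^α (since u(0) = 0 for α > 0).
Indifference: 75^α = 0.48·100^α, so (75/100)^α = 0.48.
Taking logs: α·ln(75/100) = ln(0.48), so α = -0.733969 / -0.287682 ≈ 2.551.

α ≈ 2.551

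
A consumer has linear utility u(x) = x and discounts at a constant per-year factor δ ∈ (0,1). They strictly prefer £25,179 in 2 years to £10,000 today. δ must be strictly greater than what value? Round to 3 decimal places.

δ > 0.630

Comparing present values: 10000 < δ^2·25179.
So δ^2 > 10000/25179 = 0.39716; taking the square root of both positive sides preserves the inequality.
δ > 0.39716^(1/2) = 0.630.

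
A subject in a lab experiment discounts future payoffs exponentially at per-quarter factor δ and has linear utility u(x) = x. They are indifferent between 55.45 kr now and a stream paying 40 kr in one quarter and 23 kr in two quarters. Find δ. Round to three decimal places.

Equating present values: 55.45 = 40δ + 23δ².
That is, 23δ² + 40δ − 55.45 = 0, a quadratic in δ.
δ = (−40 + √(40² + 4·23·55.45)) / (2·23) = (−40 + √6701.40) / 46 ≈ 0.910.

δ ≈ 0.910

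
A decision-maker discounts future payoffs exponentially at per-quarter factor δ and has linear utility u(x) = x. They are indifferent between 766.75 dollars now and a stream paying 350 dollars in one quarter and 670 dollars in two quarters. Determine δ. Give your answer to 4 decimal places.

The stream is worth 350δ + 670δ² today, so 350δ + 670δ² = 766.75.
So 670δ² + 350δ − 766.75 = 0.
δ = (−350 + √(350² + 4·670·766.75)) / (2·670) = (−350 + √2177390.00) / 1340 ≈ 0.8400.

δ ≈ 0.8400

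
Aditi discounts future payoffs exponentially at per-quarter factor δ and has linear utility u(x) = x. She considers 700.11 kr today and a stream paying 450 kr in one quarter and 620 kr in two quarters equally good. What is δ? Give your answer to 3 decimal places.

δ ≈ 0.760

The stream is worth 450δ + 620δ² today, so 450δ + 620δ² = 700.11.
Rearranged: 620δ² + 450δ − 700.11 = 0.
δ = (−450 + √(450² + 4·620·700.11)) / (2·620) = (−450 + √1938772.80) / 1240 ≈ 0.760.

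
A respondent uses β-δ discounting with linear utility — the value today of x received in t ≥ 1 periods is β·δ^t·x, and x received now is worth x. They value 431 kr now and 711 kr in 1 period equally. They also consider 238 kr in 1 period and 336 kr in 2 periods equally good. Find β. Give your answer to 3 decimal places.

From the later pair, β·δ^1·238 = β·δ^2·336; dividing through, δ = 238/336 = 0.70833.
Substituting δ into 431 = β·δ·711: β = 431/(503.625) ≈ 0.856.

β ≈ 0.856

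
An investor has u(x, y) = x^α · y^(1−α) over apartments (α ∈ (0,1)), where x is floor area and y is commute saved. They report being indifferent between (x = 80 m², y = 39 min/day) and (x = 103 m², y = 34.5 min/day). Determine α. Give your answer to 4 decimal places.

The Cobb–Douglas utilities coincide, so 80^α·39^(1−α) = 103^α·34.5^(1−α).
Taking logs: α·ln 80 + (1−α)·ln 39 = α·ln 103 + (1−α)·ln 34.5, i.e. α·-0.2527024 = (1−α)·-0.1226023.
With A = -0.2527024 and B = -0.1226023: α·A = (1−α)·B, so α = B/(A+B) = -0.1226023/-0.3753047 ≈ 0.3267.

α ≈ 0.3267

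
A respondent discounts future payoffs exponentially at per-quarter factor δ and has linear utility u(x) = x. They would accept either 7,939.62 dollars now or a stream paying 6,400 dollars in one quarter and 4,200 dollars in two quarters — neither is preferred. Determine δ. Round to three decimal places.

Equating present values: 7939.62 = 6400δ + 4200δ².
That is, 4200δ² + 6400δ − 7939.62 = 0, a quadratic in δ.
The positive root is δ = [−6400 + √(6400² + 4·4200·7939.62)] / (2·4200) = (−6400 + 13204.000)/8400 ≈ 0.810.

δ ≈ 0.810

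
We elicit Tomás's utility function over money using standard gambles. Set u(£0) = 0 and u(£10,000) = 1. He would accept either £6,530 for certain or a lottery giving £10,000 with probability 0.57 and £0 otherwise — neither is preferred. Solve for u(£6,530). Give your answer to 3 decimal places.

0.570

u(£6,530) equals the lottery's expected utility: 0.57·1 + 0.43·0 = 0.57.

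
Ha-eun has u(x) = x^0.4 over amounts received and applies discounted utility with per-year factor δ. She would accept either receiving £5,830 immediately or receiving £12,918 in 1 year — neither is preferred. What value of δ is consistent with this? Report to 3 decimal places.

Indifference means u(5830) = δ · u(12918), so δ = u(5830)/u(12918).
With u(x) = x^0.4: δ = 5830^0.4/12918^0.4 = (5830/12918)^0.4 = 0.72743.

δ ≈ 0.727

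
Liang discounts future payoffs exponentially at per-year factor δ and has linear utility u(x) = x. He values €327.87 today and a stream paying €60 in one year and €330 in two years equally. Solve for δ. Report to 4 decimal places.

Equating present values: 327.87 = 60δ + 330δ².
So 330δ² + 60δ − 327.87 = 0.
δ = (−60 + √(60² + 4·330·327.87)) / (2·330) = (−60 + √436388.40) / 660 ≈ 0.9100.

δ ≈ 0.9100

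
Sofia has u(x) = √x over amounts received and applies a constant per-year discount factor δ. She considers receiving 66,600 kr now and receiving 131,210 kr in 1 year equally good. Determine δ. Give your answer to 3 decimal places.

The payoff in 1 year is discounted by δ, so u(66600) = δ·u(131210) and δ = u(66600)/u(131210).
With u(x) = √x: δ = √66600/√131210 = √(66600/131210) = 0.71245.

δ ≈ 0.712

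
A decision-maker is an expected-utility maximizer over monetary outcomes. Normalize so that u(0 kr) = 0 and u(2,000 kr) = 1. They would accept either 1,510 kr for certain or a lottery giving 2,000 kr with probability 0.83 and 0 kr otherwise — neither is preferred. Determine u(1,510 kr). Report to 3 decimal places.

0.830

By the standard-gamble method, u(1,510 kr) is just the indifference probability on the best outcome: 0.83.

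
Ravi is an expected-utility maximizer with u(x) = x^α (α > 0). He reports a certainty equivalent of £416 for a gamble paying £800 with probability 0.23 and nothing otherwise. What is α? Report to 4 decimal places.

Since u(0) = 0, the lottery's EU is 0.23·800^α.
Setting u(416) equal to that: 416^α = 0.23·800^α ⇒ (416/800)^α = 0.23.
α = ln(0.23) / ln(416/800) = -1.4696760/-0.6539265 ≈ 2.2475.

α ≈ 2.2475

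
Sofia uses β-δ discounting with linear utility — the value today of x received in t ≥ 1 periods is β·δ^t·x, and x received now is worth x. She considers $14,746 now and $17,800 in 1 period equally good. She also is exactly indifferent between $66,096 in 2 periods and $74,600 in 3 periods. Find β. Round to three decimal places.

β ≈ 0.935

The second indifference involves only future payoffs, so β cancels: β·δ^2·66096 = β·δ^3·74600, giving δ = 66096/74600 = 0.88601.
The first indifference: 14746 = β·δ·17800, so β = 14746/(δ·17800) = 14746/(0.88601·17800) ≈ 0.935.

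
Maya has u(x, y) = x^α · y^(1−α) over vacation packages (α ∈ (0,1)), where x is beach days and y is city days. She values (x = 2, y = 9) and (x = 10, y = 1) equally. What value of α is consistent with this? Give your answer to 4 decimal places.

α ≈ 0.5772

Set the two utilities equal: 2^α·9^(1−α) = 10^α·1^(1−α).
Taking logs: α·ln 2 + (1−α)·ln 9 = α·ln 10 + (1−α)·ln 1, i.e. α·-1.6094379 = (1−α)·-2.1972246.
So α/(1−α) = (-2.1972246)/(-1.6094379) = 1.3652124, and α = 1.3652124/2.3652124 ≈ 0.5772.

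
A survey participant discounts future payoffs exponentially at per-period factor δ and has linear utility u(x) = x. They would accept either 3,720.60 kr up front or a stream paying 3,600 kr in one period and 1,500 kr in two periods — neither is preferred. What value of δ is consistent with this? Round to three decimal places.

δ ≈ 0.780

Present value of the stream is 3600·δ + 1500·δ². Indifference gives 3600δ + 1500δ² = 3720.60.
Rearranged: 1500δ² + 3600δ − 3720.60 = 0.
δ = (−3600 + √(3600² + 4·1500·3720.60)) / (2·1500) = (−3600 + √35283600.00) / 3000 ≈ 0.780.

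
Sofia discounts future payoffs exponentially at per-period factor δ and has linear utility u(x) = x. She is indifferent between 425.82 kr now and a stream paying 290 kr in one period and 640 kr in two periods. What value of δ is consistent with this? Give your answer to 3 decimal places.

Equating present values: 425.82 = 290δ + 640δ².
That is, 640δ² + 290δ − 425.82 = 0, a quadratic in δ.
By the quadratic formula (taking the positive root), δ = (−290 + √1174199.20) / 1280 ≈ 0.620.

δ ≈ 0.620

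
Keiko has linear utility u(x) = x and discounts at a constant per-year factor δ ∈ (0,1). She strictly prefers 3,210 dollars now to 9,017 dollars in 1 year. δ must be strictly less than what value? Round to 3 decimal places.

δ < 0.356

The preference means 3210 > δ·9017.
So δ < 3210/9017 = 0.35599.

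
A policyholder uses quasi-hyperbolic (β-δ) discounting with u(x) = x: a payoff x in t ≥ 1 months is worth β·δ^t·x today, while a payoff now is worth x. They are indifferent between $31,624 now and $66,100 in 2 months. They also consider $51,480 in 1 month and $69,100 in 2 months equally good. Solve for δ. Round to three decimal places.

Both payoffs in the second observation are in the future, so β drops out: δ^1·51480 = δ^2·69100 ⇒ δ = 51480/69100 = 0.74501.

δ ≈ 0.745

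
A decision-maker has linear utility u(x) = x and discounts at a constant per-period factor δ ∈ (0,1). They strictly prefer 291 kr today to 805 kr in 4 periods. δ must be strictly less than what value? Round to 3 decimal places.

Under u(x) = x this choice says 291 > δ^4·805.
Dividing by 805: δ^4 < 0.36149. Both sides are positive, so the 4th root keeps the direction.
δ < 0.36149^(1/4) = 0.775.

δ < 0.775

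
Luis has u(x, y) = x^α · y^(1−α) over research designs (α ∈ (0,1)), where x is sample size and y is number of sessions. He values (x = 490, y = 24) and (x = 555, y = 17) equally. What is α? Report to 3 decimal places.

The Cobb–Douglas utilities coincide, so 490^α·24^(1−α) = 555^α·17^(1−α).
Taking logs: α·ln 490 + (1−α)·ln 24 = α·ln 555 + (1−α)·ln 17, i.e. α·-0.124563 = (1−α)·-0.344840.
Thus α·(-0.469403) = -0.344840, so α = -0.344840/-0.469403 ≈ 0.735.

α ≈ 0.735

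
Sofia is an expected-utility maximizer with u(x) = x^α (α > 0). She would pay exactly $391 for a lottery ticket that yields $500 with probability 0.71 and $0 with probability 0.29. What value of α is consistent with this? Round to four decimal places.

EU(lottery) = 0.71·500^α + 0.29·0 = 0.71·500^α.
Equating: 391^α = 0.71·500^α, i.e. 0.7820^α = 0.71.
Taking logs: α·ln(391/500) = ln(0.71), so α = -0.3424903 / -0.2459005 ≈ 1.3928.

α ≈ 1.3928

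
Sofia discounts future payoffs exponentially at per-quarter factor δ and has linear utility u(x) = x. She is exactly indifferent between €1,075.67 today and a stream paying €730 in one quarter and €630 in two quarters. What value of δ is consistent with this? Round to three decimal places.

δ ≈ 0.850

The stream is worth 730δ + 630δ² today, so 730δ + 630δ² = 1075.67.
Rearranged: 630δ² + 730δ − 1075.67 = 0.
δ = (−730 + √(730² + 4·630·1075.67)) / (2·630) = (−730 + √3243588.40) / 1260 ≈ 0.850.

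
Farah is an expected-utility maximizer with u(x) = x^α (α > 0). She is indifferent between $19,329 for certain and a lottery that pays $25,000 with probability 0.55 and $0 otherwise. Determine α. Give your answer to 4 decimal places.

Since u(0) = 0, the lottery's EU is 0.55·25000^α.
Indifference: 19329^α = 0.55·25000^α, so (19329/25000)^α = 0.55.
α = ln(0.55) / ln(19329/25000) = -0.5978370/-0.2572693 ≈ 2.3238.

α ≈ 2.3238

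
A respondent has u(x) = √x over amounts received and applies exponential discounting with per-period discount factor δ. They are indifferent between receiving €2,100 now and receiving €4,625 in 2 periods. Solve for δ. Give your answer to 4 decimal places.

δ ≈ 0.8209

Equating discounted utilities: u(2100) = δ^2·u(4625) ⇒ δ^2 = u(2100)/u(4625).
Since u(x) = √x, δ^2 = √(2100/4625) = 0.67384.
Hence δ = (0.67384)^(1/2) = 0.820875.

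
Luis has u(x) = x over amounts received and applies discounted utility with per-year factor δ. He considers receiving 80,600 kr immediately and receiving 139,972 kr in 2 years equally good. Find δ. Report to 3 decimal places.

δ ≈ 0.759

The payoff in 2 years is discounted by δ^2, so u(80600) = δ^2·u(139972) and δ^2 = u(80600)/u(139972).
With u(x) = x: δ^2 = 80600/139972 = 0.57583.
Taking the square root: δ = 0.57583^(1/2) ≈ 0.759.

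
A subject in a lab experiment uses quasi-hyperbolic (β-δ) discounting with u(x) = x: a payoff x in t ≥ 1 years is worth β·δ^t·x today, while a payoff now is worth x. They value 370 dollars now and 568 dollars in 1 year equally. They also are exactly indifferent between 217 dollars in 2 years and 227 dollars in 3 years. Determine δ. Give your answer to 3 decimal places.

From the later pair, β·δ^2·217 = β·δ^3·227; dividing through, δ = 217/227 = 0.95595.

δ ≈ 0.956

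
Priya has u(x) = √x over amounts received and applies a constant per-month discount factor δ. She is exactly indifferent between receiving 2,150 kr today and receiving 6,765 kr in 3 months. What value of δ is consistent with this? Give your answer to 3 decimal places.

Equating discounted utilities: u(2150) = δ^3·u(6765) ⇒ δ^3 = u(2150)/u(6765).
Since u(x) = √x, δ^3 = √(2150/6765) = 0.56375.
Taking the cube root: δ = 0.56375^(1/3) ≈ 0.826.

δ ≈ 0.826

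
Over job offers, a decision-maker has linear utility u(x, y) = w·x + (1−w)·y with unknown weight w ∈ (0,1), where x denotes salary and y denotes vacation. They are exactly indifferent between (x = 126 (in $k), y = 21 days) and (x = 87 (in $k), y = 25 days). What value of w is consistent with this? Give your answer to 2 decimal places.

Indifference: w·126 + (1−w)·21 = w·87 + (1−w)·25.
Rearranging, 39·w − 4·(1−w) = 0.
The marginal rate of substitution is 4/39, so w = 4/(39+4) = 0.09.

w = 0.09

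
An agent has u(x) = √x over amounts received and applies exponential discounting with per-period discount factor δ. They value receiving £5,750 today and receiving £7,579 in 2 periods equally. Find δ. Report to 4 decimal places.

δ ≈ 0.9333

Indifference means u(5750) = δ^2 · u(7579), so δ^2 = u(5750)/u(7579).
With u(x) = √x: δ^2 = √5750/√7579 = √(5750/7579) = 0.87102.
Taking the square root: δ = 0.87102^(1/2) ≈ 0.9333.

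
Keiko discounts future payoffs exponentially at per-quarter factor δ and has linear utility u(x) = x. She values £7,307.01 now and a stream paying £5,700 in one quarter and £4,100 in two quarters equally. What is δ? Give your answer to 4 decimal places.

δ ≈ 0.8100

Present value of the stream is 5700·δ + 4100·δ². Indifference gives 5700δ + 4100δ² = 7307.01.
So 4100δ² + 5700δ − 7307.01 = 0.
δ = (−5700 + √(5700² + 4·4100·7307.01)) / (2·4100) = (−5700 + √152324964.00) / 8200 ≈ 0.8100.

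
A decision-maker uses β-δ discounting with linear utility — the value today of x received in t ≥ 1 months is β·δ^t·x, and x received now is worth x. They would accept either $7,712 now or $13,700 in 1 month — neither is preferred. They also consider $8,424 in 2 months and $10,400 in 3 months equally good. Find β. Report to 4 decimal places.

The second indifference involves only future payoffs, so β cancels: β·δ^2·8424 = β·δ^3·10400, giving δ = 8424/10400 = 0.81000.
Now use the now-vs-future pair: 7712 = β·δ·13700 gives β = 7712/(0.81000·13700) ≈ 0.6950.

β ≈ 0.6950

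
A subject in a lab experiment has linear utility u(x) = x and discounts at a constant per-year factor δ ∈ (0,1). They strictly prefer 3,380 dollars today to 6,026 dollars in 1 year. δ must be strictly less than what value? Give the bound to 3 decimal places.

Comparing present values: 3380 > δ·6026.
So δ < 3380/6026 = 0.56090.

δ < 0.561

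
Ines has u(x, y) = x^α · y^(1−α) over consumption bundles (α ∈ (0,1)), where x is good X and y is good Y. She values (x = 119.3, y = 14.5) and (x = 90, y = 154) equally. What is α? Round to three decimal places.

Indifference: 119.3^α · 14.5^(1−α) = 90^α · 154^(1−α).
Rearrange to (119.3/90)^α = (154/14.5)^(1−α) and take logs: α·0.281832 = (1−α)·2.362804.
So α/(1−α) = (2.362804)/(0.281832) = 8.383732, and α = 8.383732/9.383732 ≈ 0.893.

α ≈ 0.893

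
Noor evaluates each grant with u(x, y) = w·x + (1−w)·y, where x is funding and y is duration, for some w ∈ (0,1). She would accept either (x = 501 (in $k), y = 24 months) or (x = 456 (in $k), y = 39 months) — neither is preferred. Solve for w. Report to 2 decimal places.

Indifference: w·501 + (1−w)·24 = w·456 + (1−w)·39.
Rearranging, 45·w − 15·(1−w) = 0.
Hence w = 15/(45+15) = 15/60 = 0.25.

w = 0.25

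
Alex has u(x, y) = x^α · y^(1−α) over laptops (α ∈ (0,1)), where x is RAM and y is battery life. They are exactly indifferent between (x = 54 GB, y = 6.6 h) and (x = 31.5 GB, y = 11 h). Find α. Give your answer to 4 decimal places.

α ≈ 0.4866

Set the two utilities equal: 54^α·6.6^(1−α) = 31.5^α·11^(1−α).
(54/31.5)^α = (11/6.6)^(1−α); take logs: α·ln(54/31.5) = (1−α)·ln(11/6.6), i.e. α·0.5389965 = (1−α)·0.5108256.
With A = 0.5389965 and B = 0.5108256: α·A = (1−α)·B, so α = B/(A+B) = 0.5108256/1.0498221 ≈ 0.4866.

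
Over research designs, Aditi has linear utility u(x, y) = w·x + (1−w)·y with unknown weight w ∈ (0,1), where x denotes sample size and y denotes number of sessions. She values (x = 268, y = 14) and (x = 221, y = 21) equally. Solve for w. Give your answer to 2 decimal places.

Equating utilities: w·268 + (1−w)·14 = w·221 + (1−w)·21.
w·(268−221) = (1−w)·(21−14), i.e. w·47 = (1−w)·7.
Hence w = 7/(47+7) = 7/54 = 0.13.

w = 0.13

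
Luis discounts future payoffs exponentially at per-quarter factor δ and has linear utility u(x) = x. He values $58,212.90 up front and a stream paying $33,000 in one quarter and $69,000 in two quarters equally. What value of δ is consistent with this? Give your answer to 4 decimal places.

δ ≈ 0.7100

The stream is worth 33000δ + 69000δ² today, so 33000δ + 69000δ² = 58212.90.
That is, 69000δ² + 33000δ − 58212.90 = 0, a quadratic in δ.
The positive root is δ = [−33000 + √(33000² + 4·69000·58212.90)] / (2·69000) = (−33000 + 130980.000)/138000 ≈ 0.7100.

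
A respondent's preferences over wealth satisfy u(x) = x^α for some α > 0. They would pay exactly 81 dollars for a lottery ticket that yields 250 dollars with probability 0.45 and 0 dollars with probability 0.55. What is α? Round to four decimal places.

Since u(0) = 0, the lottery's EU is 0.45·250^α.
Equating: 81^α = 0.45·250^α, i.e. 0.3240^α = 0.45.
Taking logs: α·ln(81/250) = ln(0.45), so α = -0.7985077 / -1.1270118 ≈ 0.7085.

α ≈ 0.7085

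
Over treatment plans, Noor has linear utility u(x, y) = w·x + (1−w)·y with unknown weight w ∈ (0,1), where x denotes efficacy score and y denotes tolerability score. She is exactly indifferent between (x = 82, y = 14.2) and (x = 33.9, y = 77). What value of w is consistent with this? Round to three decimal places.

Indifference: w·82 + (1−w)·14.2 = w·33.9 + (1−w)·77.
Rearranging, 48.1·w − 62.8·(1−w) = 0.
The marginal rate of substitution is 62.8/48.1, so w = 62.8/(48.1+62.8) = 0.566.

w = 0.566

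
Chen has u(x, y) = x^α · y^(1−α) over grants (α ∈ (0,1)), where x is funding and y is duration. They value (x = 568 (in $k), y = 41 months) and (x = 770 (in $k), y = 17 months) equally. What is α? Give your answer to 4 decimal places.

α ≈ 0.7432

The Cobb–Douglas utilities coincide, so 568^α·41^(1−α) = 770^α·17^(1−α).
Taking logs: α·ln 568 + (1−α)·ln 41 = α·ln 770 + (1−α)·ln 17, i.e. α·-0.3042691 = (1−α)·-0.8803587.
With A = -0.3042691 and B = -0.8803587: α·A = (1−α)·B, so α = B/(A+B) = -0.8803587/-1.1846278 ≈ 0.7432.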